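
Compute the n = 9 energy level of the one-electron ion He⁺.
-0.67 eV

For hydrogen-like ions, the energy levels scale with Z²:
E_n = -13.6057 Z² / n² eV

For He⁺ (Z = 2) at n = 9:
E_9 = -13.6057 × 2² / 9²
E_9 = -13.6057 × 4 / 81
E_9 = -54.4228 / 81
E_9 = -0.67 eV

The energy is 4 times more negative than hydrogen at the same n due to the stronger nuclear charge.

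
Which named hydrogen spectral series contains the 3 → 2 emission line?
Balmer series

The spectral series in hydrogen are named based on the final (lower) energy level:
- Lyman series: n_final = 1 (ultraviolet)
- Balmer series: n_final = 2 (visible/near-UV)
- Paschen series: n_final = 3 (infrared)
- Brackett series: n_final = 4 (infrared)
- Pfund series: n_final = 5 (far infrared)

Since this transition ends at n = 2, it belongs to the Balmer series.

For reference, this 3 → 2 line has photon energy
ΔE = 13.6057 eV × (1/2² - 1/3²) = 1.8896805556 eV,
corresponding to wavelength λ = hc/ΔE = 1239.84 eV·nm / 1.8896805556 eV = 656.110895 nm in the visible/near-UV region.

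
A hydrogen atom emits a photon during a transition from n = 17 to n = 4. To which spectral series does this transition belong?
Brackett series

The spectral series in hydrogen are named based on the final (lower) energy level:
- Lyman series: n_final = 1 (ultraviolet)
- Balmer series: n_final = 2 (visible/near-UV)
- Paschen series: n_final = 3 (infrared)
- Brackett series: n_final = 4 (infrared)
- Pfund series: n_final = 5 (far infrared)

Since this transition ends at n = 4, it belongs to the Brackett series.

For reference, this 17 → 4 line has photon energy
ΔE = 13.6057 eV × (1/4² - 1/17²) = 0.80327770329 eV,
corresponding to wavelength λ = hc/ΔE = 1239.84 eV·nm / 0.80327770329 eV = 1543.47618 nm in the infrared region.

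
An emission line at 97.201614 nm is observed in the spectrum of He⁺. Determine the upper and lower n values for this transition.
n = 8 → n = 2

First, find the photon energy from the wavelength (hc = 1239.84 eV·nm):
E = hc/λ = 1239.84 eV·nm / 97.201614 nm = 12.755344 eV

The energy levels of He⁺ satisfy E_n = -13.6057 × 2² / n² eV, so an emission n_i → n_f releases
ΔE = 13.6057 × 2² × (1/n_f² − 1/n_i²) eV.

Setting ΔE equal to the photon energy:
1/n_f² − 1/n_i² = 12.755344 / (13.6057 × 2²) = 0.23437500

Since 1/n_i² must be positive, we need 1/n_f² > 0.23437500, i.e. n_f ≤ 2. For each allowed n_f, solve n_i = (1/n_f² − 0.23437500)^(−1/2) and check whether it is a whole number:
  n_f = 1: 1/n_i² = 1.00000000 − 0.23437500 = 0.76562500 → n_i = 1.143  (not an integer) ✗
  n_f = 2: 1/n_i² = 0.25000000 − 0.23437500 = 0.01562500 → n_i = 8.000  → integer, n_i = 8 ✓

Only n_f = 2 gives an integer upper level, n_i = 8.

The transition is from n = 8 to n = 2 (emission).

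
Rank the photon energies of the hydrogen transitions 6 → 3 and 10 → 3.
10 → 3

Calculate the energy for each transition:

Transition 6 → 3:
ΔE₁ = |E_3 - E_6| = |-13.6057/3² - (-13.6057/6²)|
ΔE₁ = |-1.511744444444 - (-0.377936111111)| = 1.133808333 eV

Transition 10 → 3:
ΔE₂ = |E_3 - E_10| = |-13.6057/3² - (-13.6057/10²)|
ΔE₂ = |-1.511744444444 - (-0.136057000000)| = 1.375687444 eV

Since 1.375687444 eV > 1.133808333 eV, the transition 10 → 3 emits the more energetic photon.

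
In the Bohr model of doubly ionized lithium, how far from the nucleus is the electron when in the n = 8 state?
1.1289 nm (or 11.2891 Å)

The Bohr radius formula is:
r_n = n² a₀ / Z

where a₀ = 0.0529177 nm is the Bohr radius.

For Li²⁺ (Z = 3) at n = 8:
r_8 = 8² × 0.0529177 nm / 3
r_8 = 64 × 0.0529177 nm / 3
r_8 = 3.38673 nm / 3
r_8 = 1.1289 nm

The electron orbits at approximately 1.1289 nm from the nucleus.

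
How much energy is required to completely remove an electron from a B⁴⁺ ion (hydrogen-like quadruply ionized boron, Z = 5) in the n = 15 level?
1.51174 eV

The ionization energy is the energy needed to remove the electron completely (n → ∞).

For a hydrogen-like ion with Z = 5, E_n = -13.6057 Z² / n² eV.

At n = 15: E_15 = -13.6057 × 5² / 15² = -1.51174444 eV
At n = ∞: E_∞ = 0 eV

Ionization energy = E_∞ - E_15 = 0 - (-1.51174444) = 1.51174444 eV
Ionization energy ≈ 1.51174 eV

This is also called the binding energy of the electron in state n = 15.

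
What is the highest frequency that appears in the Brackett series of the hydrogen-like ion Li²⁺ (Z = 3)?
1.85054e+15 Hz

The series limit corresponds to the transition from n = ∞ to n = 4.
This is the highest energy (shortest wavelength) transition in the Brackett series.

E_∞ = 0 eV
E_4 = -13.6057 × 3² / 4² = -7.65320625 eV

Energy at series limit:
ΔE = E_∞ - E_4 = 0 - (-7.65320625) = 7.65320625 eV
E = 7.65320625 eV × (1.602177 × 10⁻¹⁹ J/eV) = 1.2261791e-18 J
f = E/h = 1.2261791e-18 J / (6.62607 × 10⁻³⁴ J·s) = 1.85054e+15 Hz

This energy equals the ionization energy from the n = 4 state of Li²⁺.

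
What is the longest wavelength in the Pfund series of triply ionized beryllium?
465.98785 nm

The longest wavelength corresponds to the smallest energy transition in the series.
The Pfund series has all transitions ending at n_f = 5.

For Be³⁺ (Z = 4), the first line (α-line) is the jump from n = 6 to n = 5:
E_6 = -13.6057 × 4² / 6² = -6.046977778 eV
E_5 = -13.6057 × 4² / 5² = -8.707648000 eV
ΔE = E_6 - E_5 = 2.660670222 eV

λ = hc/E = 1239.84 eV·nm / 2.660670222 eV
λ = 465.98785 nm

This is the α-line of the Pfund series in Be³⁺.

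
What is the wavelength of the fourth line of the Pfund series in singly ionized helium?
823.80 nm

The lines of a series are numbered from the longest wavelength (smallest ΔE) outward; the fourth line is the transition from n = n_f + 4 to n_f.
The Pfund series has all transitions ending at n_f = 5.

For He⁺ (Z = 2), the fourth line (δ-line) is the jump from n = 9 to n = 5:
E_9 = -13.6057 × 2² / 9² = -0.671886 eV
E_5 = -13.6057 × 2² / 5² = -2.176912 eV
ΔE = E_9 - E_5 = 1.505026 eV

λ = hc/E = 1239.84 eV·nm / 1.505026 eV
λ = 823.80 nm

This is the δ-line of the Pfund series in He⁺.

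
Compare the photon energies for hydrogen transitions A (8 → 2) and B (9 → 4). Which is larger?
8 → 2

Calculate the energy for each transition:

Transition 8 → 2:
ΔE₁ = |E_2 - E_8| = |-13.6057/2² - (-13.6057/8²)|
ΔE₁ = |-3.40142500 - (-0.21258906)| = 3.18884 eV

Transition 9 → 4:
ΔE₂ = |E_4 - E_9| = |-13.6057/4² - (-13.6057/9²)|
ΔE₂ = |-0.85035625 - (-0.16797160)| = 0.68238 eV

Since 3.18884 eV > 0.68238 eV, the transition 8 → 2 emits the more energetic photon.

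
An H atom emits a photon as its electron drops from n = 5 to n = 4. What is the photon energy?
0.306 eV

The energy levels are E_n = -13.6057 eV / n².

Energy at n = 5: E_5 = -13.6057 / 5² = -0.544228 eV
Energy at n = 4: E_4 = -13.6057 / 4² = -0.850356 eV

For emission (electron falling to lower state), the photon energy is:
E_photon = E_5 - E_4 = |-0.544228 - (-0.850356)|
E_photon = 0.306 eV

This energy is carried away by the emitted photon.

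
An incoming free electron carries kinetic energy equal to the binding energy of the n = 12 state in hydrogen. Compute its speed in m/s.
1.82e+05 m/s (or 0.061% of c)

The binding energy at n = 12 for hydrogen is:
E_12 = -13.6057/12² = -0.0944840 eV
|E_12| = 0.0944840 eV

Convert to Joules:
KE = 0.0944840 eV × (1.602177 × 10⁻¹⁹ J/eV) = 1.5138e-20 J

Using KE = ½mv²:
v = √(2·KE/m_e)
v = √(2 × 1.5138e-20 J / 9.10938 × 10⁻³¹ kg)
v = 1.82e+05 m/s

This is approximately 0.061% the speed of light.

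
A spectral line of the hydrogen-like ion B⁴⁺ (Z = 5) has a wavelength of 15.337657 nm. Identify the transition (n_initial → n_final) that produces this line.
n = 9 → n = 2

First, find the photon energy from the wavelength (hc = 1239.84 eV·nm):
E = hc/λ = 1239.84 eV·nm / 15.337657 nm = 80.836336 eV

The energy levels of B⁴⁺ satisfy E_n = -13.6057 × 5² / n² eV, so an emission n_i → n_f releases
ΔE = 13.6057 × 5² × (1/n_f² − 1/n_i²) eV.

Setting ΔE equal to the photon energy:
1/n_f² − 1/n_i² = 80.836336 / (13.6057 × 5²) = 0.23765432

Since 1/n_i² must be positive, we need 1/n_f² > 0.23765432, i.e. n_f ≤ 2. For each allowed n_f, solve n_i = (1/n_f² − 0.23765432)^(−1/2) and check whether it is a whole number:
  n_f = 1: 1/n_i² = 1.00000000 − 0.23765432 = 0.76234568 → n_i = 1.145  (not an integer) ✗
  n_f = 2: 1/n_i² = 0.25000000 − 0.23765432 = 0.01234568 → n_i = 9.000  → integer, n_i = 9 ✓

Only n_f = 2 gives an integer upper level, n_i = 9.

The transition is from n = 9 to n = 2 (emission).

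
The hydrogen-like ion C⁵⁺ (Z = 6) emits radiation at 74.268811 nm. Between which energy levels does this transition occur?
n = 13 → n = 5

First, find the photon energy from the wavelength (hc = 1239.84 eV·nm):
E = hc/λ = 1239.84 eV·nm / 74.268811 nm = 16.693952 eV

The energy levels of C⁵⁺ satisfy E_n = -13.6057 × 6² / n² eV, so an emission n_i → n_f releases
ΔE = 13.6057 × 6² × (1/n_f² − 1/n_i²) eV.

Setting ΔE equal to the photon energy:
1/n_f² − 1/n_i² = 16.693952 / (13.6057 × 6²) = 0.034082839

Since 1/n_i² must be positive, we need 1/n_f² > 0.034082839, i.e. n_f ≤ 5. For each allowed n_f, solve n_i = (1/n_f² − 0.034082839)^(−1/2) and check whether it is a whole number:
  n_f = 1: 1/n_i² = 1.000000000 − 0.034082839 = 0.965917161 → n_i = 1.017  (not an integer) ✗
  n_f = 2: 1/n_i² = 0.250000000 − 0.034082839 = 0.215917161 → n_i = 2.152  (not an integer) ✗
  n_f = 3: 1/n_i² = 0.111111111 − 0.034082839 = 0.077028272 → n_i = 3.603  (not an integer) ✗
  n_f = 4: 1/n_i² = 0.062500000 − 0.034082839 = 0.028417161 → n_i = 5.932  (not an integer) ✗
  n_f = 5: 1/n_i² = 0.040000000 − 0.034082839 = 0.005917161 → n_i = 13.000  → integer, n_i = 13 ✓

Only n_f = 5 gives an integer upper level, n_i = 13.

The transition is from n = 13 to n = 5 (emission).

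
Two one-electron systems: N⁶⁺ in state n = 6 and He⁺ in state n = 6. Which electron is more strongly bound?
N⁶⁺ at n = 6 (E = -18.52 eV)

Using E_n = -13.6057 Z² / n² eV:

N⁶⁺ (Z = 7) at n = 6:
E = -13.6057 × 7² / 6² = -13.6057 × 49 / 36 = -18.51887 eV

He⁺ (Z = 2) at n = 6:
E = -13.6057 × 2² / 6² = -13.6057 × 4 / 36 = -1.51174 eV

Since -18.51887 eV < -1.51174 eV,
N⁶⁺ at n = 6 is more tightly bound (requires more energy to ionize).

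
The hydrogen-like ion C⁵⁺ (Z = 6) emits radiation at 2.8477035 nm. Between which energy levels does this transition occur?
n = 3 → n = 1

First, find the photon energy from the wavelength (hc = 1239.84 eV·nm):
E = hc/λ = 1239.84 eV·nm / 2.8477035 nm = 435.38241 eV

The energy levels of C⁵⁺ satisfy E_n = -13.6057 × 6² / n² eV, so an emission n_i → n_f releases
ΔE = 13.6057 × 6² × (1/n_f² − 1/n_i²) eV.

Setting ΔE equal to the photon energy:
1/n_f² − 1/n_i² = 435.38241 / (13.6057 × 6²) = 0.88888891

Since 1/n_i² must be positive, we need 1/n_f² > 0.88888891, i.e. n_f ≤ 1. For each allowed n_f, solve n_i = (1/n_f² − 0.88888891)^(−1/2) and check whether it is a whole number:
  n_f = 1: 1/n_i² = 1.00000000 − 0.88888891 = 0.11111109 → n_i = 3.000  → integer, n_i = 3 ✓

Only n_f = 1 gives an integer upper level, n_i = 3.

The transition is from n = 3 to n = 1 (emission).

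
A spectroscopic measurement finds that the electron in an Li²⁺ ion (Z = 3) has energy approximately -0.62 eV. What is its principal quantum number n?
n = 14

The exact energy levels follow E_n = -13.6057 Z² / n² eV with Z = 3.

The measured value (-0.62 eV) is reported to only 2 significant figures, so we must test candidate n values and see which one matches to that precision.

Candidate energies:
  n = 12:  E = -13.6057 × 3² / 12² = -0.85036 eV
  n = 13:  E = -13.6057 × 3² / 13² = -0.72456 eV
  n = 14:  E = -13.6057 × 3² / 14² = -0.62475 eV  ← matches
  n = 15:  E = -13.6057 × 3² / 15² = -0.54423 eV
  n = 16:  E = -13.6057 × 3² / 16² = -0.47833 eV

Checking against the measurement of -0.62 eV (2 sig figs), only n = 14 agrees:
E_14 = -0.62475 eV, which rounds to -0.62 eV ✓

Therefore n = 14.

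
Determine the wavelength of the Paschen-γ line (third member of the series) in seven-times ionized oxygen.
17.09 nm

The lines of a series are numbered from the longest wavelength (smallest ΔE) outward; the third line is the transition from n = n_f + 3 to n_f.
The Paschen series has all transitions ending at n_f = 3.

For O⁷⁺ (Z = 8), the third line (γ-line) is the jump from n = 6 to n = 3:
E_6 = -13.6057 × 8² / 6² = -24.1879 eV
E_3 = -13.6057 × 8² / 3² = -96.7516 eV
ΔE = E_6 - E_3 = 72.5637 eV

λ = hc/E = 1239.84 eV·nm / 72.5637 eV
λ = 17.09 nm

This is the γ-line of the Paschen series in O⁷⁺.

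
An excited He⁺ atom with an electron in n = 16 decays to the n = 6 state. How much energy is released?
1.299155 eV

The energy levels are E_n = -13.6057 Z² eV / n².

Energy at n = 16: E_16 = -13.6057 × 2² / 16² = -0.212589063 eV
Energy at n = 6: E_6 = -13.6057 × 2² / 6² = -1.511744444 eV

For emission (electron falling to lower state), the photon energy is:
E_photon = E_16 - E_6 = |-0.212589063 - (-1.511744444)|
E_photon = 1.299155 eV

This energy is carried away by the emitted photon.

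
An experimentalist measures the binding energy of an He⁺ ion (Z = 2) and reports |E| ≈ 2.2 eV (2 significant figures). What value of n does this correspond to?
n = 5

The exact energy levels follow E_n = -13.6057 Z² / n² eV with Z = 2.

The measured value (-2.2 eV) is reported to only 2 significant figures, so we must test candidate n values and see which one matches to that precision.

Candidate energies:
  n = 3:  E = -13.6057 × 2² / 3² = -6.04698 eV
  n = 4:  E = -13.6057 × 2² / 4² = -3.40143 eV
  n = 5:  E = -13.6057 × 2² / 5² = -2.17691 eV  ← matches
  n = 6:  E = -13.6057 × 2² / 6² = -1.51174 eV
  n = 7:  E = -13.6057 × 2² / 7² = -1.11067 eV

Checking against the measurement of -2.2 eV (2 sig figs), only n = 5 agrees:
E_5 = -2.17691 eV, which rounds to -2.2 eV ✓

Therefore n = 5.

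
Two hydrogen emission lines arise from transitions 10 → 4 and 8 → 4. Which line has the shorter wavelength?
10 → 4

Calculate the energy for each transition:

Transition 10 → 4:
ΔE₁ = |E_4 - E_10| = |-13.6057/4² - (-13.6057/10²)|
ΔE₁ = |-0.8503562500 - (-0.1360570000)| = 0.7142993 eV

Transition 8 → 4:
ΔE₂ = |E_4 - E_8| = |-13.6057/4² - (-13.6057/8²)|
ΔE₂ = |-0.8503562500 - (-0.2125890625)| = 0.6377672 eV

Since 0.7142993 eV > 0.6377672 eV, the transition 10 → 4 emits the more energetic photon.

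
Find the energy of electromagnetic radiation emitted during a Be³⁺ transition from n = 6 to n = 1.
211.644 eV

The energy levels are E_n = -13.6057 Z² eV / n².

Energy at n = 6: E_6 = -13.6057 × 4² / 6² = -6.046978 eV
Energy at n = 1: E_1 = -13.6057 × 4² / 1² = -217.691200 eV

For emission (electron falling to lower state), the photon energy is:
E_photon = E_6 - E_1 = |-6.046978 - (-217.691200)|
E_photon = 211.644 eV

This energy is carried away by the emitted photon.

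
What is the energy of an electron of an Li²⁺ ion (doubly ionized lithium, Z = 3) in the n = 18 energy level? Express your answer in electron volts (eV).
-0.377936 eV

The energy levels of a hydrogen-like atom are given by:
E_n = -13.6057 Z² / n² eV  (with Z = 3 for Li²⁺)

For n = 18:
E_18 = -13.6057 × 3² / 18²
E_18 = -13.6057 × 9 / 324
E_18 = -0.377936 eV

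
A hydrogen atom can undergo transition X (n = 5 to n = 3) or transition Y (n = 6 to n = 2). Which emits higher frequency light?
6 → 2

Calculate the energy for each transition:

Transition 5 → 3:
ΔE₁ = |E_3 - E_5| = |-13.6057/3² - (-13.6057/5²)|
ΔE₁ = |-1.51174444 - (-0.54422800)| = 0.96752 eV

Transition 6 → 2:
ΔE₂ = |E_2 - E_6| = |-13.6057/2² - (-13.6057/6²)|
ΔE₂ = |-3.40142500 - (-0.37793611)| = 3.02349 eV

Since 3.02349 eV > 0.96752 eV, the transition 6 → 2 emits the more energetic photon.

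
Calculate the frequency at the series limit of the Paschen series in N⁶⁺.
1.79114e+16 Hz

The series limit corresponds to the transition from n = ∞ to n = 3.
This is the highest energy (shortest wavelength) transition in the Paschen series.

E_∞ = 0 eV
E_3 = -13.6057 × 7² / 3² = -74.0754778 eV

Energy at series limit:
ΔE = E_∞ - E_3 = 0 - (-74.0754778) = 74.0754778 eV
E = 74.0754778 eV × (1.602177 × 10⁻¹⁹ J/eV) = 1.1868203e-17 J
f = E/h = 1.1868203e-17 J / (6.62607 × 10⁻³⁴ J·s) = 1.79114e+16 Hz

This energy equals the ionization energy from the n = 3 state of N⁶⁺.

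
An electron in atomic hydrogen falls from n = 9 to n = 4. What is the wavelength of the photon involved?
1816.92248 nm

First, find the transition energy using E_n = -13.6057 / n² eV:
E_9 = -13.6057 / 9² = -0.16797160494 eV
E_4 = -13.6057 / 4² = -0.85035625000 eV

Photon energy: |ΔE| = |E_4 - E_9| = 0.68238464506 eV

Convert to wavelength using E = hc/λ with hc = 1239.84 eV·nm:
λ = hc/E = 1239.84 eV·nm / 0.68238464506 eV
λ = 1816.92248 nm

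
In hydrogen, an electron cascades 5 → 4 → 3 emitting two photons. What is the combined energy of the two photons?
0.9675 eV

The energy levels of hydrogen are E_n = -13.6057 / n² eV.

First transition (5 → 4):
ΔE₁ = |E_4 - E_5|
ΔE₁ = |-0.8503562500 - (-0.5442280000)| = 0.3061283 eV

Second transition (4 → 3):
ΔE₂ = |E_3 - E_4|
ΔE₂ = |-1.5117444444 - (-0.8503562500)| = 0.6613882 eV

Total energy released:
E_total = ΔE₁ + ΔE₂ = 0.3061283 + 0.6613882 = 0.9675 eV

Note: This equals the direct transition 5 → 3: 0.9675 eV ✓
Energy is conserved regardless of the path taken.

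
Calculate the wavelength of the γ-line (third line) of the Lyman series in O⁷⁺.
1.52 nm

The lines of a series are numbered from the longest wavelength (smallest ΔE) outward; the third line is the transition from n = n_f + 3 to n_f.
The Lyman series has all transitions ending at n_f = 1.

For O⁷⁺ (Z = 8), the third line (γ-line) is the jump from n = 4 to n = 1:
E_4 = -13.6057 × 8² / 4² = -54.4228 eV
E_1 = -13.6057 × 8² / 1² = -870.7648 eV
ΔE = E_4 - E_1 = 816.3420 eV

λ = hc/E = 1239.84 eV·nm / 816.3420 eV
λ = 1.52 nm

This is the γ-line of the Lyman series in O⁷⁺.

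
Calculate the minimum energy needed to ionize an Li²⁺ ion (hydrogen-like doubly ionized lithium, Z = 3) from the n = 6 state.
3.401425 eV

The ionization energy is the energy needed to remove the electron completely (n → ∞).

For a hydrogen-like ion with Z = 3, E_n = -13.6057 Z² / n² eV.

At n = 6: E_6 = -13.6057 × 3² / 6² = -3.401425000 eV
At n = ∞: E_∞ = 0 eV

Ionization energy = E_∞ - E_6 = 0 - (-3.401425000) = 3.401425000 eV
Ionization energy ≈ 3.401425 eV

This is also called the binding energy of the electron in state n = 6.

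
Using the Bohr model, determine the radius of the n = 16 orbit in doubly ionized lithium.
4.515646 nm (or 45.156455 Å)

The Bohr radius formula is:
r_n = n² a₀ / Z

where a₀ = 0.052917721 nm is the Bohr radius.

For Li²⁺ (Z = 3) at n = 16:
r_16 = 16² × 0.052917721 nm / 3
r_16 = 256 × 0.052917721 nm / 3
r_16 = 13.5469366 nm / 3
r_16 = 4.515646 nm

The electron orbits at approximately 4.515646 nm from the nucleus.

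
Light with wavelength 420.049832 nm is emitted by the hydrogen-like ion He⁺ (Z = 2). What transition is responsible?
n = 11 → n = 4

First, find the photon energy from the wavelength (hc = 1239.84 eV·nm):
E = hc/λ = 1239.84 eV·nm / 420.049832 nm = 2.9516498 eV

The energy levels of He⁺ satisfy E_n = -13.6057 × 2² / n² eV, so an emission n_i → n_f releases
ΔE = 13.6057 × 2² × (1/n_f² − 1/n_i²) eV.

Setting ΔE equal to the photon energy:
1/n_f² − 1/n_i² = 2.9516498 / (13.6057 × 2²) = 0.054235537

Since 1/n_i² must be positive, we need 1/n_f² > 0.054235537, i.e. n_f ≤ 4. For each allowed n_f, solve n_i = (1/n_f² − 0.054235537)^(−1/2) and check whether it is a whole number:
  n_f = 1: 1/n_i² = 1.000000000 − 0.054235537 = 0.945764463 → n_i = 1.028  (not an integer) ✗
  n_f = 2: 1/n_i² = 0.250000000 − 0.054235537 = 0.195764463 → n_i = 2.260  (not an integer) ✗
  n_f = 3: 1/n_i² = 0.111111111 − 0.054235537 = 0.056875574 → n_i = 4.193  (not an integer) ✗
  n_f = 4: 1/n_i² = 0.062500000 − 0.054235537 = 0.008264463 → n_i = 11.000  → integer, n_i = 11 ✓

Only n_f = 4 gives an integer upper level, n_i = 11.

The transition is from n = 11 to n = 4 (emission).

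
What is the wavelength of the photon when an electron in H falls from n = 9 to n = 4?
1816.92248 nm

First, find the transition energy using E_n = -13.6057 / n² eV:
E_9 = -13.6057 / 9² = -0.16797160494 eV
E_4 = -13.6057 / 4² = -0.85035625000 eV

Photon energy: |ΔE| = |E_4 - E_9| = 0.68238464506 eV

Convert to wavelength using E = hc/λ with hc = 1239.84 eV·nm:
λ = hc/E = 1239.84 eV·nm / 0.68238464506 eV
λ = 1816.92248 nm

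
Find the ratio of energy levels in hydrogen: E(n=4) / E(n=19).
22.562500

Using E_n = -13.6057 Z² / n² eV with Z = 1:

E_4 = -13.6057 / 4² = -13.6057 / 16 = -0.850356250000 eV
E_19 = -13.6057 / 19² = -13.6057 / 361 = -0.037688919668 eV

The ratio is:
E_4/E_19 = (-0.850356250000) / (-0.037688919668)
E_4/E_19 = (-13.6057/16) / (-13.6057/361)
E_4/E_19 = 361/16
E_4/E_19 = 22.562500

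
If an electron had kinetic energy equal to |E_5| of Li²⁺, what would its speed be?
1.3126e+06 m/s (or 0.44% of c)

The binding energy at n = 5 for Li²⁺ is:
E_5 = -13.6057 × 3²/5² = -4.8980520 eV
|E_5| = 4.8980520 eV

Convert to Joules:
KE = 4.8980520 eV × (1.602177 × 10⁻¹⁹ J/eV) = 7.847546e-19 J

Using KE = ½mv²:
v = √(2·KE/m_e)
v = √(2 × 7.847546e-19 J / 9.10938 × 10⁻³¹ kg)
v = 1.3126e+06 m/s

This is approximately 0.44% the speed of light.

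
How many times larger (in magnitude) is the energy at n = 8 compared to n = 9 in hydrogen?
1.265625

Using E_n = -13.6057 Z² / n² eV with Z = 1:

E_8 = -13.6057 / 8² = -13.6057 / 64 = -0.21258906 eV
E_9 = -13.6057 / 9² = -13.6057 / 81 = -0.16797160 eV

The ratio is:
E_8/E_9 = (-0.21258906) / (-0.16797160)
E_8/E_9 = (-13.6057/64) / (-13.6057/81)
E_8/E_9 = 81/64
E_8/E_9 = 1.265625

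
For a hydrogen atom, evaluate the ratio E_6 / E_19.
10.02778

Using E_n = -13.6057 Z² / n² eV with Z = 1:

E_6 = -13.6057 / 6² = -13.6057 / 36 = -0.37793611111 eV
E_19 = -13.6057 / 19² = -13.6057 / 361 = -0.03768891967 eV

The ratio is:
E_6/E_19 = (-0.37793611111) / (-0.03768891967)
E_6/E_19 = (-13.6057/36) / (-13.6057/361)
E_6/E_19 = 361/36
E_6/E_19 = 10.02778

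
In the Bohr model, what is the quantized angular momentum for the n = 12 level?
1.27e-33 J·s (or 12ℏ)

In the Bohr model, angular momentum is quantized:
L = nℏ

where ℏ = h/(2π) = 1.0546e-34 J·s

For n = 12:
L = 12 × 1.0546e-34 J·s
L = 1.27e-33 J·s

This can also be written as L = 12ℏ.
The angular momentum is an integer multiple of the reduced Planck constant.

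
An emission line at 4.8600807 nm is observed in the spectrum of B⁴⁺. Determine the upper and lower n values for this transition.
n = 2 → n = 1

First, find the photon energy from the wavelength (hc = 1239.84 eV·nm):
E = hc/λ = 1239.84 eV·nm / 4.8600807 nm = 255.10688 eV

The energy levels of B⁴⁺ satisfy E_n = -13.6057 × 5² / n² eV, so an emission n_i → n_f releases
ΔE = 13.6057 × 5² × (1/n_f² − 1/n_i²) eV.

Setting ΔE equal to the photon energy:
1/n_f² − 1/n_i² = 255.10688 / (13.6057 × 5²) = 0.75000001

Since 1/n_i² must be positive, we need 1/n_f² > 0.75000001, i.e. n_f ≤ 1. For each allowed n_f, solve n_i = (1/n_f² − 0.75000001)^(−1/2) and check whether it is a whole number:
  n_f = 1: 1/n_i² = 1.00000000 − 0.75000001 = 0.24999999 → n_i = 2.000  → integer, n_i = 2 ✓

Only n_f = 1 gives an integer upper level, n_i = 2.

The transition is from n = 2 to n = 1 (emission).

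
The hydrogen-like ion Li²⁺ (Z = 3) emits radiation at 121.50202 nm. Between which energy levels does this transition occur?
n = 6 → n = 3

First, find the photon energy from the wavelength (hc = 1239.84 eV·nm):
E = hc/λ = 1239.84 eV·nm / 121.50202 nm = 10.204275 eV

The energy levels of Li²⁺ satisfy E_n = -13.6057 × 3² / n² eV, so an emission n_i → n_f releases
ΔE = 13.6057 × 3² × (1/n_f² − 1/n_i²) eV.

Setting ΔE equal to the photon energy:
1/n_f² − 1/n_i² = 10.204275 / (13.6057 × 3²) = 0.083333333

Since 1/n_i² must be positive, we need 1/n_f² > 0.083333333, i.e. n_f ≤ 3. For each allowed n_f, solve n_i = (1/n_f² − 0.083333333)^(−1/2) and check whether it is a whole number:
  n_f = 1: 1/n_i² = 1.000000000 − 0.083333333 = 0.916666667 → n_i = 1.044  (not an integer) ✗
  n_f = 2: 1/n_i² = 0.250000000 − 0.083333333 = 0.166666667 → n_i = 2.449  (not an integer) ✗
  n_f = 3: 1/n_i² = 0.111111111 − 0.083333333 = 0.027777778 → n_i = 6.000  → integer, n_i = 6 ✓

Only n_f = 3 gives an integer upper level, n_i = 6.

The transition is from n = 6 to n = 3 (emission).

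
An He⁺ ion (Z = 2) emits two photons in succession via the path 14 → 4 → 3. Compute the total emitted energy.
5.77 eV

The energy levels of He⁺ are E_n = -13.6057 × 2² / n² eV.

First transition (14 → 4):
ΔE₁ = |E_4 - E_14|
ΔE₁ = |-3.40142500 - (-0.27766735)| = 3.12376 eV

Second transition (4 → 3):
ΔE₂ = |E_3 - E_4|
ΔE₂ = |-6.04697778 - (-3.40142500)| = 2.64555 eV

Total energy released:
E_total = ΔE₁ + ΔE₂ = 3.12376 + 2.64555 = 5.77 eV

Note: This equals the direct transition 14 → 3: 5.77 eV ✓
Energy is conserved regardless of the path taken.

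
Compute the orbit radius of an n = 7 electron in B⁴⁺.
0.51859 nm (or 5.18594 Å)

The Bohr radius formula is:
r_n = n² a₀ / Z

where a₀ = 0.05291772 nm is the Bohr radius.

For B⁴⁺ (Z = 5) at n = 7:
r_7 = 7² × 0.05291772 nm / 5
r_7 = 49 × 0.05291772 nm / 5
r_7 = 2.592968 nm / 5
r_7 = 0.51859 nm

The electron orbits at approximately 0.51859 nm from the nucleus.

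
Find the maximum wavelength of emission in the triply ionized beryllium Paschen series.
117.163 nm

The longest wavelength corresponds to the smallest energy transition in the series.
The Paschen series has all transitions ending at n_f = 3.

For Be³⁺ (Z = 4), the first line (α-line) is the jump from n = 4 to n = 3:
E_4 = -13.6057 × 4² / 4² = -13.605700 eV
E_3 = -13.6057 × 4² / 3² = -24.187911 eV
ΔE = E_4 - E_3 = 10.582211 eV

λ = hc/E = 1239.84 eV·nm / 10.582211 eV
λ = 117.163 nm

This is the α-line of the Paschen series in Be³⁺.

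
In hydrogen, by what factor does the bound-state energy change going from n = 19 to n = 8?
5.640625

Using E_n = -13.6057 Z² / n² eV with Z = 1:

E_8 = -13.6057 / 8² = -13.6057 / 64 = -0.212589063 eV
E_19 = -13.6057 / 19² = -13.6057 / 361 = -0.037688920 eV

The ratio is:
E_8/E_19 = (-0.212589063) / (-0.037688920)
E_8/E_19 = (-13.6057/64) / (-13.6057/361)
E_8/E_19 = 361/64
E_8/E_19 = 5.640625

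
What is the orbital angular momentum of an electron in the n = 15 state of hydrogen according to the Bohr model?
1.58186e-33 J·s (or 15ℏ)

In the Bohr model, angular momentum is quantized:
L = nℏ

where ℏ = h/(2π) = 1.0545718e-34 J·s

For n = 15:
L = 15 × 1.0545718e-34 J·s
L = 1.58186e-33 J·s

This can also be written as L = 15ℏ.
The angular momentum is an integer multiple of the reduced Planck constant.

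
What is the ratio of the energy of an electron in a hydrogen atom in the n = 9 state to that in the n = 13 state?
2.09

Using E_n = -13.6057 Z² / n² eV with Z = 1:

E_9 = -13.6057 / 9² = -13.6057 / 81 = -0.16797160 eV
E_13 = -13.6057 / 13² = -13.6057 / 169 = -0.08050710 eV

The ratio is:
E_9/E_13 = (-0.16797160) / (-0.08050710)
E_9/E_13 = (-13.6057/81) / (-13.6057/169)
E_9/E_13 = 169/81
E_9/E_13 = 2.09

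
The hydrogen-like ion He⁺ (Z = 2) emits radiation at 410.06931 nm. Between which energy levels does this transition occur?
n = 12 → n = 4

First, find the photon energy from the wavelength (hc = 1239.84 eV·nm):
E = hc/λ = 1239.84 eV·nm / 410.06931 nm = 3.0234889 eV

The energy levels of He⁺ satisfy E_n = -13.6057 × 2² / n² eV, so an emission n_i → n_f releases
ΔE = 13.6057 × 2² × (1/n_f² − 1/n_i²) eV.

Setting ΔE equal to the photon energy:
1/n_f² − 1/n_i² = 3.0234889 / (13.6057 × 2²) = 0.055555556

Since 1/n_i² must be positive, we need 1/n_f² > 0.055555556, i.e. n_f ≤ 4. For each allowed n_f, solve n_i = (1/n_f² − 0.055555556)^(−1/2) and check whether it is a whole number:
  n_f = 1: 1/n_i² = 1.000000000 − 0.055555556 = 0.944444444 → n_i = 1.029  (not an integer) ✗
  n_f = 2: 1/n_i² = 0.250000000 − 0.055555556 = 0.194444444 → n_i = 2.268  (not an integer) ✗
  n_f = 3: 1/n_i² = 0.111111111 − 0.055555556 = 0.055555555 → n_i = 4.243  (not an integer) ✗
  n_f = 4: 1/n_i² = 0.062500000 − 0.055555556 = 0.006944444 → n_i = 12.000  → integer, n_i = 12 ✓

Only n_f = 4 gives an integer upper level, n_i = 12.

The transition is from n = 12 to n = 4 (emission).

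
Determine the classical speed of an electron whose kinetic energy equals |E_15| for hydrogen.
1.4585e+05 m/s (or 0.05% of c)

The binding energy at n = 15 for hydrogen is:
E_15 = -13.6057/15² = -0.060469778 eV
|E_15| = 0.060469778 eV

Convert to Joules:
KE = 0.060469778 eV × (1.602177 × 10⁻¹⁹ J/eV) = 9.688329e-21 J

Using KE = ½mv²:
v = √(2·KE/m_e)
v = √(2 × 9.688329e-21 J / 9.10938 × 10⁻³¹ kg)
v = 1.4585e+05 m/s

This is approximately 0.05% the speed of light.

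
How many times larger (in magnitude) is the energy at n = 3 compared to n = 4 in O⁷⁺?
1.78

Using E_n = -13.6057 Z² / n² eV with Z = 8:

E_3 = -13.6057 × 8² / 3² = -870.7648 / 9 = -96.75164444 eV
E_4 = -13.6057 × 8² / 4² = -870.7648 / 16 = -54.42280000 eV

The ratio is:
E_3/E_4 = (-96.75164444) / (-54.42280000)
E_3/E_4 = (-870.7648/9) / (-870.7648/16)
E_3/E_4 = 16/9
E_3/E_4 = 1.78
(Note: the Z² factors cancel in the ratio.)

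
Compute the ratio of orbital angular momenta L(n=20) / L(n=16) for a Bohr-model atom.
1.25

In the Bohr model, L_n = nℏ, so the ratio is purely the ratio of quantum numbers:

L_20/L_16 = 20ℏ / 16ℏ = 20/16 = 1.25

The angular momentum scales linearly with n.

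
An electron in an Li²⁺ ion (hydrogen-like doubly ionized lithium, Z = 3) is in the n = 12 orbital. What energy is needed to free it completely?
0.85036 eV

The ionization energy is the energy needed to remove the electron completely (n → ∞).

For a hydrogen-like ion with Z = 3, E_n = -13.6057 Z² / n² eV.

At n = 12: E_12 = -13.6057 × 3² / 12² = -0.85035625 eV
At n = ∞: E_∞ = 0 eV

Ionization energy = E_∞ - E_12 = 0 - (-0.85035625) = 0.85035625 eV
Ionization energy ≈ 0.85036 eV

This is also called the binding energy of the electron in state n = 12.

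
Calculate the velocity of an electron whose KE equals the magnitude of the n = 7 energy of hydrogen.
3.13e+05 m/s (or 0.104248% of c)

The binding energy at n = 7 for hydrogen is:
E_7 = -13.6057/7² = -0.27766735 eV
|E_7| = 0.27766735 eV

Convert to Joules:
KE = 0.27766735 eV × (1.602177 × 10⁻¹⁹ J/eV) = 4.4487e-20 J

Using KE = ½mv²:
v = √(2·KE/m_e)
v = √(2 × 4.4487e-20 J / 9.10938 × 10⁻³¹ kg)
v = 3.13e+05 m/s

This is approximately 0.104248% the speed of light.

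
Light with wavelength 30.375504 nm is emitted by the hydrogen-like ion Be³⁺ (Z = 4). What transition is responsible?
n = 4 → n = 2

First, find the photon energy from the wavelength (hc = 1239.84 eV·nm):
E = hc/λ = 1239.84 eV·nm / 30.375504 nm = 40.817101 eV

The energy levels of Be³⁺ satisfy E_n = -13.6057 × 4² / n² eV, so an emission n_i → n_f releases
ΔE = 13.6057 × 4² × (1/n_f² − 1/n_i²) eV.

Setting ΔE equal to the photon energy:
1/n_f² − 1/n_i² = 40.817101 / (13.6057 × 4²) = 0.18750000

Since 1/n_i² must be positive, we need 1/n_f² > 0.18750000, i.e. n_f ≤ 2. For each allowed n_f, solve n_i = (1/n_f² − 0.18750000)^(−1/2) and check whether it is a whole number:
  n_f = 1: 1/n_i² = 1.00000000 − 0.18750000 = 0.81250000 → n_i = 1.109  (not an integer) ✗
  n_f = 2: 1/n_i² = 0.25000000 − 0.18750000 = 0.06250000 → n_i = 4.000  → integer, n_i = 4 ✓

Only n_f = 2 gives an integer upper level, n_i = 4.

The transition is from n = 4 to n = 2 (emission).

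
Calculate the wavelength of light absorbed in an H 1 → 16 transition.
91.4839 nm

First, find the transition energy using E_n = -13.6057 / n² eV:
E_1 = -13.6057 / 1² = -13.605700 eV
E_16 = -13.6057 / 16² = -0.053147 eV

Photon energy: |ΔE| = |E_16 - E_1| = 13.552553 eV

Convert to wavelength using E = hc/λ with hc = 1239.84 eV·nm:
λ = hc/E = 1239.84 eV·nm / 13.552553 eV
λ = 91.4839 nm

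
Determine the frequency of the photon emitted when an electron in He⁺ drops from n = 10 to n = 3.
1.33056e+15 Hz

First, find the transition energy:
E_10 = -13.6057 × 2² / 10² = -0.54422800 eV
E_3 = -13.6057 × 2² / 3² = -6.04697778 eV
|ΔE| = |E_3 - E_10| = 5.50274978 eV

Convert to Joules: E = 5.50274978 eV × (1.602177 × 10⁻¹⁹ J/eV) = 8.8163791e-19 J

Using E = hf:
f = E/h = 8.8163791e-19 J / (6.62607 × 10⁻³⁴ J·s)
f = 1.33056e+15 Hz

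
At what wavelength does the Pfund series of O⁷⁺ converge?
35.5963 nm

The series limit corresponds to the transition from n = ∞ to n = 5.
This is the highest energy (shortest wavelength) transition in the Pfund series.

E_∞ = 0 eV
E_5 = -13.6057 × 8² / 5² = -34.830592 eV

Energy at series limit:
ΔE = E_∞ - E_5 = 0 - (-34.830592) = 34.830592 eV
λ = hc/E = 1239.84 eV·nm / 34.830592 eV = 35.5963 nm

This energy equals the ionization energy from the n = 5 state of O⁷⁺.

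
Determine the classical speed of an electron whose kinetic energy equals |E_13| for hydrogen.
1.6828e+05 m/s (or 0.06% of c)

The binding energy at n = 13 for hydrogen is:
E_13 = -13.6057/13² = -0.080507101 eV
|E_13| = 0.080507101 eV

Convert to Joules:
KE = 0.080507101 eV × (1.602177 × 10⁻¹⁹ J/eV) = 1.289866e-20 J

Using KE = ½mv²:
v = √(2·KE/m_e)
v = √(2 × 1.289866e-20 J / 9.10938 × 10⁻³¹ kg)
v = 1.6828e+05 m/s

This is approximately 0.06% the speed of light.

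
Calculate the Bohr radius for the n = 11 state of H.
6.4030 nm (or 64.0304 Å)

The Bohr radius formula is:
r_n = n² a₀ / Z

where a₀ = 0.0529177 nm is the Bohr radius.

For H (Z = 1) at n = 11:
r_11 = 11² × 0.0529177 nm / 1
r_11 = 121 × 0.0529177 nm / 1
r_11 = 6.40304 nm / 1
r_11 = 6.4030 nm

The electron orbits at approximately 6.4030 nm from the nucleus.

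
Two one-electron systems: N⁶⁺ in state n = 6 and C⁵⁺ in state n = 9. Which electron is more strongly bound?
N⁶⁺ at n = 6 (E = -18.518869 eV)

Using E_n = -13.6057 Z² / n² eV:

N⁶⁺ (Z = 7) at n = 6:
E = -13.6057 × 7² / 6² = -13.6057 × 49 / 36 = -18.518869444 eV

C⁵⁺ (Z = 6) at n = 9:
E = -13.6057 × 6² / 9² = -13.6057 × 36 / 81 = -6.046977778 eV

Since -18.518869444 eV < -6.046977778 eV,
N⁶⁺ at n = 6 is more tightly bound (requires more energy to ionize).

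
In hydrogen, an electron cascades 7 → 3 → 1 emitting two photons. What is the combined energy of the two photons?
13.33 eV

The energy levels of hydrogen are E_n = -13.6057 / n² eV.

First transition (7 → 3):
ΔE₁ = |E_3 - E_7|
ΔE₁ = |-1.51174444 - (-0.27766735)| = 1.23408 eV

Second transition (3 → 1):
ΔE₂ = |E_1 - E_3|
ΔE₂ = |-13.60570000 - (-1.51174444)| = 12.09396 eV

Total energy released:
E_total = ΔE₁ + ΔE₂ = 1.23408 + 12.09396 = 13.33 eV

Note: This equals the direct transition 7 → 1: 13.33 eV ✓
Energy is conserved regardless of the path taken.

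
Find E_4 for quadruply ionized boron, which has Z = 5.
-21.2589 eV

For hydrogen-like ions, the energy levels scale with Z²:
E_n = -13.6057 Z² / n² eV

For B⁴⁺ (Z = 5) at n = 4:
E_4 = -13.6057 × 5² / 4²
E_4 = -13.6057 × 25 / 16
E_4 = -340.1425 / 16
E_4 = -21.2589 eV

The energy is 25 times more negative than hydrogen at the same n due to the stronger nuclear charge.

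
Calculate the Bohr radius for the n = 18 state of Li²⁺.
5.715114 nm (or 57.151139 Å)

The Bohr radius formula is:
r_n = n² a₀ / Z

where a₀ = 0.052917721 nm is the Bohr radius.

For Li²⁺ (Z = 3) at n = 18:
r_18 = 18² × 0.052917721 nm / 3
r_18 = 324 × 0.052917721 nm / 3
r_18 = 17.1453416 nm / 3
r_18 = 5.715114 nm

The electron orbits at approximately 5.715114 nm from the nucleus.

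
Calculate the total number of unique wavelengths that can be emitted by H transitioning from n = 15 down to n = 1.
105

The electron can occupy levels n = 1, 2, ..., 15 during de-excitation — that is m = 15 - 1 + 1 = 15 distinct levels.

The number of distinct spectral lines equals the number of ways to choose 2 of these m levels (each pair gives one possible emission transition):

Number of lines = m(m-1)/2 = 15×14/2 = 105

These correspond to all possible transitions between the 15 levels:
15 → 14, 15 → 13, 15 → 12, 15 → 11, 15 → 10, 15 → 9, 15 → 8, 15 → 7...

Each transition produces a photon with a unique energy (and thus wavelength). This count does not depend on Z.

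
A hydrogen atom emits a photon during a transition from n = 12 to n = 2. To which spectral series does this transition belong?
Balmer series

The spectral series in hydrogen are named based on the final (lower) energy level:
- Lyman series: n_final = 1 (ultraviolet)
- Balmer series: n_final = 2 (visible/near-UV)
- Paschen series: n_final = 3 (infrared)
- Brackett series: n_final = 4 (infrared)
- Pfund series: n_final = 5 (far infrared)

Since this transition ends at n = 2, it belongs to the Balmer series.

For reference, this 12 → 2 line has photon energy
ΔE = 13.6057 eV × (1/2² - 1/12²) = 3.3069409722 eV,
corresponding to wavelength λ = hc/ΔE = 1239.84 eV·nm / 3.3069409722 eV = 374.920511 nm in the visible/near-UV region.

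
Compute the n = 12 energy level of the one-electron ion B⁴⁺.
-2.362101 eV

For hydrogen-like ions, the energy levels scale with Z²:
E_n = -13.6057 Z² / n² eV

For B⁴⁺ (Z = 5) at n = 12:
E_12 = -13.6057 × 5² / 12²
E_12 = -13.6057 × 25 / 144
E_12 = -340.1425 / 144
E_12 = -2.362101 eV

The energy is 25 times more negative than hydrogen at the same n due to the stronger nuclear charge.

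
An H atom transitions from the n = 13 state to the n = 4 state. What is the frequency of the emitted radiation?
1.861e+14 Hz

First, find the transition energy:
E_13 = -13.6057 / 13² = -0.0805071 eV
E_4 = -13.6057 / 4² = -0.8503563 eV
|ΔE| = |E_4 - E_13| = 0.7698492 eV

Convert to Joules: E = 0.7698492 eV × (1.602177 × 10⁻¹⁹ J/eV) = 1.23343e-19 J

Using E = hf:
f = E/h = 1.23343e-19 J / (6.62607 × 10⁻³⁴ J·s)
f = 1.861e+14 Hz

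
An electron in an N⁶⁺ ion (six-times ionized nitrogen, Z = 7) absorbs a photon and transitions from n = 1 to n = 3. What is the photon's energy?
592.60 eV

The energy levels of a hydrogen-like atom are E_n = -13.6057 Z² eV / n².

Energy at n = 1: E_1 = -13.6057 × 7² / 1² = -666.67930 eV
Energy at n = 3: E_3 = -13.6057 × 7² / 3² = -74.07548 eV

The excitation energy is the difference:
ΔE = E_3 - E_1
ΔE = -74.07548 - (-666.67930)
ΔE = 592.60 eV

Since this is positive, energy must be absorbed (photon absorption).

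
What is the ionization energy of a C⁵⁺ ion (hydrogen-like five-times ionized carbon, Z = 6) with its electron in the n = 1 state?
489.805200 eV

The ionization energy is the energy needed to remove the electron completely (n → ∞).

For a hydrogen-like ion with Z = 6, E_n = -13.6057 Z² / n² eV.

At n = 1: E_1 = -13.6057 × 6² / 1² = -489.805200000 eV
At n = ∞: E_∞ = 0 eV

Ionization energy = E_∞ - E_1 = 0 - (-489.805200000) = 489.805200000 eV
Ionization energy ≈ 489.805200 eV

This is also called the binding energy of the electron in state n = 1.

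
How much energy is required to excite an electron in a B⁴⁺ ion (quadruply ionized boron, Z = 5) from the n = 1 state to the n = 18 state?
339.09268 eV

The energy levels of a hydrogen-like atom are E_n = -13.6057 Z² eV / n².

Energy at n = 1: E_1 = -13.6057 × 5² / 1² = -340.14250000 eV
Energy at n = 18: E_18 = -13.6057 × 5² / 18² = -1.04982253 eV

The excitation energy is the difference:
ΔE = E_18 - E_1
ΔE = -1.04982253 - (-340.14250000)
ΔE = 339.09268 eV

Since this is positive, energy must be absorbed (photon absorption).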